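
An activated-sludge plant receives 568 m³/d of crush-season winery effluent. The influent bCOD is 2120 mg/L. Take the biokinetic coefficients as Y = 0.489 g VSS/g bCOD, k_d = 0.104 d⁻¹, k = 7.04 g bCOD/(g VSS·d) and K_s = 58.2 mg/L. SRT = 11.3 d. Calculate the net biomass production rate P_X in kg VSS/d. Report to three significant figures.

P_X ≈ 270 kg VSS/d

Effluent substrate depends only on kinetics and SRT: S = K_s(1 + k_d θ_c) / [θ_c(Yk − k_d) − 1] = 58.2 × (1 + 0.104 × 11.3) / [11.3 × (0.489 × 7.04 − 0.104) − 1] = 126.6 / 36.73 = 3.447 mg/L.
The observed yield is Y_obs = Y/(1 + k_d·θ_c) = 0.489 / (1 + 0.104 × 11.3) = 0.489 / 2.175 = 0.2248 g VSS per g bCOD removed.
Q·(S₀ − S) = 568 × (2120 − 3.45) × 10⁻³ = 1202 kg/d removed.
Biomass produced: P_X = Y_obs·Q·ΔS = 0.2248 × 1202 ≈ 270.3 kg VSS/d.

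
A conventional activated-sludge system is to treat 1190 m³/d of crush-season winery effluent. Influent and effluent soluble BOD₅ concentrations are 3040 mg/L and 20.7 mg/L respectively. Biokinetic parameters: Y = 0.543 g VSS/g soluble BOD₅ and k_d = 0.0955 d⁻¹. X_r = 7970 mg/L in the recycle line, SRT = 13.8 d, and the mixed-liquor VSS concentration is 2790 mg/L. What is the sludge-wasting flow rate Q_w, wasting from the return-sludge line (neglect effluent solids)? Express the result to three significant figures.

Q_w ≈ 106 m³/d

Steady-state biomass mass balance: V·X·(1 + k_d·θ_c) = Y·Q·(S₀ − S)·θ_c, so V = 0.543 × 1190 × (3040 − 20.7) × 13.8 / [2790 × (1 + 0.0955 × 13.8)] = 2.69×10^7 / 6467 = 4163 m³.
θ_c = V·X/(Q_w·X_r) when wasting from the recycle, so Q_w = V·X/(θ_c·X_r) = 4163 × 2790 / (13.8 × 7970) = 105.6 m³/d.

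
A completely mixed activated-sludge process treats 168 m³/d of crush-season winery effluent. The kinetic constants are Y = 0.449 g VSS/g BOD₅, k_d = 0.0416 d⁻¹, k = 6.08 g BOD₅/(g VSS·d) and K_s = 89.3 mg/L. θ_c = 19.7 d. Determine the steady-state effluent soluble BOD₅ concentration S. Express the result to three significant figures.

S ≈ 3.13 mg/L

From the Monod/SRT balance for a CMAS, S = K_s·(1+k_d θ_c)/[θ_c·(Y k − k_d) − 1] = 89.3 × (1 + 0.0416 × 19.7) / [19.7 × (0.449 × 6.08 − 0.0416) − 1] = 162.5 / 51.96 = 3.127 mg/L.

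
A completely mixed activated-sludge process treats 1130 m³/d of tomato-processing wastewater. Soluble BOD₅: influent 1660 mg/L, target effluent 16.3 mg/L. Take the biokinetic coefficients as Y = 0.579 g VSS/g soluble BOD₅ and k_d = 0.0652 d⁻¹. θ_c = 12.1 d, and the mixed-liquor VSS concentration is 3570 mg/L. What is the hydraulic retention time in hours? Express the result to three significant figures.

τ ≈ 43.3 h

Rearranging the biomass balance for a CMAS with decay, V = Y·Q·ΔS·θ_c / [X·(1+k_d θ_c)] = 0.579 × 1130 × (1660 − 16.3) × 12.1 / [3570 × (1 + 0.0652 × 12.1)] = 1.3×10^7 / 6386 = 2038 m³.
HRT = V/Q = 2038 m³ / 1130 m³·d⁻¹ = 1.803 d × 24 = 43.28 h.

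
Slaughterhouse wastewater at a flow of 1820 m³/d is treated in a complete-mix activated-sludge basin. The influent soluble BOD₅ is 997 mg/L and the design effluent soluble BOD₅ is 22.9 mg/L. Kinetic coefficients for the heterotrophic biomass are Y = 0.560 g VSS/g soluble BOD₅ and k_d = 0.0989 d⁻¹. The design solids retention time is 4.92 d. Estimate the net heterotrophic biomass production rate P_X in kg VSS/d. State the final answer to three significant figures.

Y_obs = Y / (1 + k_d θ_c) = 0.560 / (1 + 0.0989 × 4.92) = 0.560 / 1.487 = 0.3767.
Mass of soluble BOD₅ removed per day: Q(S₀ − S) = 1820 × 974.1 g/m³ = 1773 kg/d.
Net biomass production P_X = Y_obs × Q·(S₀ − S) = 0.3767 × 1773 = 667.8 kg VSS/d.

P_X ≈ 668 kg VSS/d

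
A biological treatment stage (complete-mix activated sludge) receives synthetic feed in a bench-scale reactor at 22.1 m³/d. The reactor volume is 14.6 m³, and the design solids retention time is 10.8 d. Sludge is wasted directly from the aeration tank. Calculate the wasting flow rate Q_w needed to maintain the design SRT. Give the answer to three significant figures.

Q_w ≈ 1.35 m³/d

With mixed-liquor wasting, θ_c = V/Q_w, so Q_w = V/θ_c = 14.60/10.8 = 1.352 m³/d.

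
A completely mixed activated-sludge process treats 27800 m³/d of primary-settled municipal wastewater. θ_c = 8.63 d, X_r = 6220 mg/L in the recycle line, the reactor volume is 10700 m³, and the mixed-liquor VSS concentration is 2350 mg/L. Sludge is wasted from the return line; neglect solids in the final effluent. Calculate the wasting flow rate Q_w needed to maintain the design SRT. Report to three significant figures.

Q_w ≈ 468 m³/d

θ_c = V·X/(Q_w·X_r) when wasting from the recycle, so Q_w = V·X/(θ_c·X_r) = 10700 × 2350 / (8.63 × 6220) = 468.4 m³/d.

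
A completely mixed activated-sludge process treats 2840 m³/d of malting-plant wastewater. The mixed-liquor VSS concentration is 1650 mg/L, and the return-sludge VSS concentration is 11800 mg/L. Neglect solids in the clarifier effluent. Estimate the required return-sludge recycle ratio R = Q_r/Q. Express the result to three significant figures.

R = Q_r/Q = X/(X_r − X) = 1650 / (11800 − 1650) = 0.1626.

R ≈ 0.163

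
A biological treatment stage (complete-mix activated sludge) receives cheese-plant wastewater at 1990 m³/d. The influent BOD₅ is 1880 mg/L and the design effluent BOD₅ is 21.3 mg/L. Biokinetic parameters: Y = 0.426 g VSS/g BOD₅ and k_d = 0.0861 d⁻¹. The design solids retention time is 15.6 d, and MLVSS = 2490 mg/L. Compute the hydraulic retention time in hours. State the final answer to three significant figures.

From the SRT design equation V = Y Q (S₀−S) θ_c / [X (1 + k_d θ_c)] = 0.426 × 1990 × (1880 − 21.3) × 15.6 / [2490 × (1 + 0.0861 × 15.6)] = 2.46×10^7 / 5834 = 4213 m³.
τ = V/Q = 4213/1990 = 2.117 d, or 50.81 h.

τ ≈ 50.8 h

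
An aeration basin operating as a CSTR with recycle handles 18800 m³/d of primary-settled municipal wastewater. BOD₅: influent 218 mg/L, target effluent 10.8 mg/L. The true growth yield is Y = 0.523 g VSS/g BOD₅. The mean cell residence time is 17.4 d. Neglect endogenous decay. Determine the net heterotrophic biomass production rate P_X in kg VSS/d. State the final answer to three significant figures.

Since k_d ≈ 0, Y_obs = Y = 0.523 g VSS/g BOD₅.
Mass of BOD₅ removed per day: Q(S₀ − S) = 18800 × 207.2 g/m³ = 3895 kg/d.
P_X = Y_obs · Q(S₀ − S) = 0.5230 × 3895 = 2037 kg VSS/d.

P_X ≈ 2040 kg VSS/d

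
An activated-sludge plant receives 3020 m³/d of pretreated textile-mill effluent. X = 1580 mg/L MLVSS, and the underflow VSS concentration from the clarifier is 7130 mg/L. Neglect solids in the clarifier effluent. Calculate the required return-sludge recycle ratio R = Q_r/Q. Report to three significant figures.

Solids balance on the clarifier gives (1+R)X = R·X_r, so R = X/(X_r − X) = 1580 / (7130 − 1580) = 0.2847.

R ≈ 0.285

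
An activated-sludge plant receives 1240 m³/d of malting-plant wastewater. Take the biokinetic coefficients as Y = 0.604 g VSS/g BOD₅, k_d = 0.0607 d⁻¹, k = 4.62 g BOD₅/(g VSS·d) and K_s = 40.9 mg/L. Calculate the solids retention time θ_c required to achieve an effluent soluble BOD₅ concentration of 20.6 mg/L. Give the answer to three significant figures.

Specific growth rate at S = 20.6 mg/L: μ = YkS/(K_s+S) = 0.604·4.62·20.6/(40.9+20.6) = 0.9347 d⁻¹.
θ_c = 1/(μ − k_d) = 1/(0.9347 − 0.0607) = 1/0.8740 = 1.144 d.

θ_c ≈ 1.14 d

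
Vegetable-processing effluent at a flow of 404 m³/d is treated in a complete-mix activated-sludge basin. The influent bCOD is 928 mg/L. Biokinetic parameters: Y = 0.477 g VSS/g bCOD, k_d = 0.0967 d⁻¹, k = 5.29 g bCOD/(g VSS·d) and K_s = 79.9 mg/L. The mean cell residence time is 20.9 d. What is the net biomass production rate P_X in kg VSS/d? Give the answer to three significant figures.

Effluent substrate depends only on kinetics and SRT: S = K_s(1 + k_d θ_c) / [θ_c(Yk − k_d) − 1] = 79.9 × (1 + 0.0967 × 20.9) / [20.9 × (0.477 × 5.29 − 0.0967) − 1] = 241.4 / 49.72 = 4.855 mg/L.
Y_obs = Y / (1 + k_d θ_c) = 0.477 / (1 + 0.0967 × 20.9) = 0.477 / 3.021 = 0.1579.
Mass of bCOD removed per day: Q(S₀ − S) = 404 × 923.1 g/m³ = 372.9 kg/d.
P_X = Y_obs · Q(S₀ − S) = 0.1579 × 372.9 = 58.89 kg VSS/d.

P_X ≈ 58.9 kg VSS/d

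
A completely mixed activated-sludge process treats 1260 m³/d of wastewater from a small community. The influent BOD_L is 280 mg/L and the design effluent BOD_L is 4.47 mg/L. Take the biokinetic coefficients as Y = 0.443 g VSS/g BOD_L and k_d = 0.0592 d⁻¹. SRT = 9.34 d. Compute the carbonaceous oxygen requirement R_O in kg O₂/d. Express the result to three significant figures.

Correct the yield for decay: Y_obs = Y/(1 + k_d θ_c) = 0.443 / (1 + 0.0592 × 9.34) = 0.443 / 1.553 = 0.2853.
ΔS = 280 − 4.47 = 275.5 mg/L, so the substrate removal rate is 1260 × 275.5/1000 = 347.2 kg BOD_L/d.
Biomass synthesised: P_X = Y_obs × 347.2 = 99.04 kg VSS/d.
Carbonaceous O₂ demand = substrate oxidised − cell-mass equivalent = 347.2 − 1.42 × 99.04 = 206.5 kg O₂/d.

R_O ≈ 207 kg O₂/d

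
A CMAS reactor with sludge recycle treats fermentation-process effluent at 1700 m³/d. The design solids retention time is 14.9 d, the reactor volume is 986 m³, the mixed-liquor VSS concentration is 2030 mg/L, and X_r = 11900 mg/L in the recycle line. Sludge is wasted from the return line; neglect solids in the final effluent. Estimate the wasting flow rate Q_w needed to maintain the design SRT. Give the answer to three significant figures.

Q_w ≈ 11.3 m³/d

θ_c = V·X/(Q_w·X_r) when wasting from the recycle, so Q_w = V·X/(θ_c·X_r) = 986.0 × 2030 / (14.9 × 11900) = 11.29 m³/d.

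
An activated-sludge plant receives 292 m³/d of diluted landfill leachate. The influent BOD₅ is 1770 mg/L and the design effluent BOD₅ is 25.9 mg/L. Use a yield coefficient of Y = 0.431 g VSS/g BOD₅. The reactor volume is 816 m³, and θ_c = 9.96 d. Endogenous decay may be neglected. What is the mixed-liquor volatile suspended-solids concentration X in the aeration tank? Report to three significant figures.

X ≈ 2680 mg/L

X = Y·Q·ΔS·θ_c / V = 0.431 × 292 × (1770 − 25.9) × 9.96 / 816 = 2679 mg/L.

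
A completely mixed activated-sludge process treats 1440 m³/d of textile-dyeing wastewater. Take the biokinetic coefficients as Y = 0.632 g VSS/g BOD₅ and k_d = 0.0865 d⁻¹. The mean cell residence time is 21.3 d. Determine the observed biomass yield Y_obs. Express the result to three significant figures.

Correct the yield for decay: Y_obs = Y/(1 + k_d θ_c) = 0.632 / (1 + 0.0865 × 21.3) = 0.632 / 2.842 = 0.2223.

Y_obs ≈ 0.222 g VSS/g BOD₅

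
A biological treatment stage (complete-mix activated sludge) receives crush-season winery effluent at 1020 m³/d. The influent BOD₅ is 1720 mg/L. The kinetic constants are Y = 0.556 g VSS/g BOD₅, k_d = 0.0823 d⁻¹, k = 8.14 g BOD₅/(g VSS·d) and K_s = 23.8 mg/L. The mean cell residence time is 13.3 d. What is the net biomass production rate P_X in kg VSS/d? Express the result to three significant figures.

P_X ≈ 465 kg VSS/d

From the Monod/SRT balance for a CMAS, S = K_s·(1+k_d θ_c)/[θ_c·(Y k − k_d) − 1] = 23.8 × (1 + 0.0823 × 13.3) / [13.3 × (0.556 × 8.14 − 0.0823) − 1] = 49.85 / 58.10 = 0.8580 mg/L.
Y_obs = Y / (1 + k_d θ_c) = 0.556 / (1 + 0.0823 × 13.3) = 0.556 / 2.095 = 0.2654.
ΔS = 1720 − 0.858 = 1719 mg/L, so the substrate removal rate is 1020 × 1719/1000 = 1754 kg BOD₅/d.
So the net sludge growth is P_X = 0.2654 × 1754 = 465.5 kg VSS/d.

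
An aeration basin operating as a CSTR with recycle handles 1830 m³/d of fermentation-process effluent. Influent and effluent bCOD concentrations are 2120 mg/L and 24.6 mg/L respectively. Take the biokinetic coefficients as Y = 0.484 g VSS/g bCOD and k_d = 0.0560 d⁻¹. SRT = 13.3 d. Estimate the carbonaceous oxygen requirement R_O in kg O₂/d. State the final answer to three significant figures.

R_O ≈ 2320 kg O₂/d

The observed yield is Y_obs = Y/(1 + k_d·θ_c) = 0.484 / (1 + 0.0560 × 13.3) = 0.484 / 1.745 = 0.2774 g VSS per g bCOD removed.
Substrate removed = Q·(S₀ − S) = 1830 m³/d × (2120 − 24.6) g/m³ = 3.83×10^6 g/d = 3835 kg/d.
Biomass synthesised: P_X = Y_obs × 3835 = 1064 kg VSS/d.
R_O = Q·ΔS − 1.42 P_X = 3835 − 1510 = 2324 kg O₂/d.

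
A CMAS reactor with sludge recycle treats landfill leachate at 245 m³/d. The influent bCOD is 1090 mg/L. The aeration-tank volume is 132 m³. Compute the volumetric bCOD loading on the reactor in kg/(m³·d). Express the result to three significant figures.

L_v = Q S₀ / V = 245 × 1090 × 10⁻³ / 132.0 = 2.023 kg/(m³·d).

L_v ≈ 2.02 kg bCOD/(m³·d)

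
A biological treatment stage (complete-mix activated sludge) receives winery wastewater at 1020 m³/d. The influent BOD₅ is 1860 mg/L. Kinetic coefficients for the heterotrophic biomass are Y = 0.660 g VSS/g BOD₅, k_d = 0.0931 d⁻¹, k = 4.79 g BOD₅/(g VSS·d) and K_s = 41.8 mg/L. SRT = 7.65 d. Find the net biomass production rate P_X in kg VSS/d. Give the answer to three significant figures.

For a completely mixed reactor with recycle the Lawrence–McCarty relation gives S = K_s·(1 + k_d·θ_c) / [θ_c·(Y·k − k_d) − 1] = 41.8 × (1 + 0.0931 × 7.65) / [7.65 × (0.660 × 4.79 − 0.0931) − 1] = 71.57 / 22.47 = 3.185 mg/L.
Y_obs = Y / (1 + k_d θ_c) = 0.660 / (1 + 0.0931 × 7.65) = 0.660 / 1.712 = 0.3855.
ΔS = 1860 − 3.18 = 1857 mg/L, so the substrate removal rate is 1020 × 1857/1000 = 1894 kg BOD₅/d.
So the net sludge growth is P_X = 0.3855 × 1894 = 730.1 kg VSS/d.

P_X ≈ 730 kg VSS/d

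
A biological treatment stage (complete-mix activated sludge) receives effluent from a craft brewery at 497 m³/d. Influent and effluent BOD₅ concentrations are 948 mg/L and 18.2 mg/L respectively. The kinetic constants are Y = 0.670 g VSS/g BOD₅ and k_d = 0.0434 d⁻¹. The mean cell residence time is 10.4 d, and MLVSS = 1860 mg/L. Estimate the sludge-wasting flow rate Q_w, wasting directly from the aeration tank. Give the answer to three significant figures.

Q_w ≈ 115 m³/d

Steady-state biomass mass balance: V·X·(1 + k_d·θ_c) = Y·Q·(S₀ − S)·θ_c, so V = 0.670 × 497 × (948 − 18.2) × 10.4 / [1860 × (1 + 0.0434 × 10.4)] = 3.22×10^6 / 2700 = 1193 m³.
For wasting at MLVSS concentration, Q_w = V/θ_c = 1193/10.4 = 114.7 m³/d.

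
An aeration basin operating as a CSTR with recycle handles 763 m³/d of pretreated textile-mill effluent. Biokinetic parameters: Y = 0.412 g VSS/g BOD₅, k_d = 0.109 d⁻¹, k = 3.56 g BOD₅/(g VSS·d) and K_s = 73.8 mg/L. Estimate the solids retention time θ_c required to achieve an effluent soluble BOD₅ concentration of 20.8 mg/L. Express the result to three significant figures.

θ_c ≈ 4.68 d

From 1/θ_c = Y·k·S/(K_s + S) − k_d: Y·k·S/(K_s+S) = 0.412 × 3.56 × 20.8 / (73.8 + 20.8) = 0.3225 d⁻¹.
1/θ_c = 0.3225 − 0.109 = 0.2135 d⁻¹, so θ_c = 4.684 d.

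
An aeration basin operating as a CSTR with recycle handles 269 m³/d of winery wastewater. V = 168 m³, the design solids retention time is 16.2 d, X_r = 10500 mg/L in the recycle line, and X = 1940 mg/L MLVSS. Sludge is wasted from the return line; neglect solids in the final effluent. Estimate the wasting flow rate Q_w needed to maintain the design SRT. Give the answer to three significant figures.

θ_c = V·X/(Q_w·X_r) when wasting from the recycle, so Q_w = V·X/(θ_c·X_r) = 168.0 × 1940 / (16.2 × 10500) = 1.916 m³/d.

Q_w ≈ 1.92 m³/d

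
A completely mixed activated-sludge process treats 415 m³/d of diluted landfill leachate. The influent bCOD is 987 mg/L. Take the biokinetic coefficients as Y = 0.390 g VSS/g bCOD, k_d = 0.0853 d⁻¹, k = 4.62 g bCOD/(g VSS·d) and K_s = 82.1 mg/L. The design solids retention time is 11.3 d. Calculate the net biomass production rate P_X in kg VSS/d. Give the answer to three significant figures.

P_X ≈ 80.6 kg VSS/d

From the Monod/SRT balance for a CMAS, S = K_s·(1+k_d θ_c)/[θ_c·(Y k − k_d) − 1] = 82.1 × (1 + 0.0853 × 11.3) / [11.3 × (0.390 × 4.62 − 0.0853) − 1] = 161.2 / 18.40 = 8.764 mg/L.
Correct the yield for decay: Y_obs = Y/(1 + k_d θ_c) = 0.390 / (1 + 0.0853 × 11.3) = 0.390 / 1.964 = 0.1986.
Mass of bCOD removed per day: Q(S₀ − S) = 415 × 978.2 g/m³ = 406.0 kg/d.
Biomass produced: P_X = Y_obs·Q·ΔS = 0.1986 × 406.0 ≈ 80.62 kg VSS/d.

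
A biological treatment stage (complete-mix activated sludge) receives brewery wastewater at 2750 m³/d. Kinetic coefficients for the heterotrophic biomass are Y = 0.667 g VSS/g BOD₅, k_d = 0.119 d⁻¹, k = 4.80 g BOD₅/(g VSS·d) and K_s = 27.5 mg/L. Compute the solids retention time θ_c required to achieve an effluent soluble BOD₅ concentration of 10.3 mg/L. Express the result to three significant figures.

θ_c ≈ 1.33 d

Specific growth rate at S = 10.3 mg/L: μ = YkS/(K_s+S) = 0.667·4.80·10.3/(27.5+10.3) = 0.8724 d⁻¹.
θ_c = 1/(μ − k_d) = 1/(0.8724 − 0.119) = 1/0.7534 = 1.327 d.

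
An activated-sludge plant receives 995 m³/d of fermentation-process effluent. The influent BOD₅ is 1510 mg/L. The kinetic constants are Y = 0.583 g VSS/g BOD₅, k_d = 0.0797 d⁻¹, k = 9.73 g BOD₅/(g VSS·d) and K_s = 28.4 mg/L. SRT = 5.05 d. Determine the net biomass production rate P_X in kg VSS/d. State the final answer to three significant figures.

For a completely mixed reactor with recycle the Lawrence–McCarty relation gives S = K_s·(1 + k_d·θ_c) / [θ_c·(Y·k − k_d) − 1] = 28.4 × (1 + 0.0797 × 5.05) / [5.05 × (0.583 × 9.73 − 0.0797) − 1] = 39.83 / 27.24 = 1.462 mg/L.
Observed yield with endogenous decay: Y_obs = Y / (1 + k_d·θ_c) = 0.583 / (1 + 0.0797 × 5.05) = 0.583 / 1.402 = 0.4157 g VSS/g BOD₅.
ΔS = 1510 − 1.46 = 1509 mg/L, so the substrate removal rate is 995 × 1509/1000 = 1501 kg BOD₅/d.
Net biomass production P_X = Y_obs × Q·(S₀ − S) = 0.4157 × 1501 = 624.0 kg VSS/d.

P_X ≈ 624 kg VSS/d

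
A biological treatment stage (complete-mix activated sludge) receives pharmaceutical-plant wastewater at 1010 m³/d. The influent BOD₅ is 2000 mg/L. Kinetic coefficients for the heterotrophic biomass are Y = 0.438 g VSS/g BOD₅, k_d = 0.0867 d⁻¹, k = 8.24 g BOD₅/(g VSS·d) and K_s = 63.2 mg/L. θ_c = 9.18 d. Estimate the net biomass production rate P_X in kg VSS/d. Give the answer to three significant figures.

P_X ≈ 492 kg VSS/d

Effluent substrate depends only on kinetics and SRT: S = K_s(1 + k_d θ_c) / [θ_c(Yk − k_d) − 1] = 63.2 × (1 + 0.0867 × 9.18) / [9.18 × (0.438 × 8.24 − 0.0867) − 1] = 113.5 / 31.34 = 3.622 mg/L.
The observed yield is Y_obs = Y/(1 + k_d·θ_c) = 0.438 / (1 + 0.0867 × 9.18) = 0.438 / 1.796 = 0.2439 g VSS per g BOD₅ removed.
Mass of BOD₅ removed per day: Q(S₀ − S) = 1010 × 1996 g/m³ = 2016 kg/d.
Biomass produced: P_X = Y_obs·Q·ΔS = 0.2439 × 2016 ≈ 491.8 kg VSS/d.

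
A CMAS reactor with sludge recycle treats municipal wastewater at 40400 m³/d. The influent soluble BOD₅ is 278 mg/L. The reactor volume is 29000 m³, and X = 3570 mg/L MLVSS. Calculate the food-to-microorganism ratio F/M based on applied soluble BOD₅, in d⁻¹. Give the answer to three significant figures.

Food-to-microorganism ratio F/M = Q S₀ / (V X) = 40400 × 278 / (29000 × 3570) = 0.1085 d⁻¹.

F/M ≈ 0.108 d⁻¹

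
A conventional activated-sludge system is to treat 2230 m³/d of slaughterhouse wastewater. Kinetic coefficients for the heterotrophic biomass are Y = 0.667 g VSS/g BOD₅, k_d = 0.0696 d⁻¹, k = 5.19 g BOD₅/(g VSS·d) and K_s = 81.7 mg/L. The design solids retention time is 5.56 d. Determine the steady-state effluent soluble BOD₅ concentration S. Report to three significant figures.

For a completely mixed reactor with recycle the Lawrence–McCarty relation gives S = K_s·(1 + k_d·θ_c) / [θ_c·(Y·k − k_d) − 1] = 81.7 × (1 + 0.0696 × 5.56) / [5.56 × (0.667 × 5.19 − 0.0696) − 1] = 113.3 / 17.86 = 6.345 mg/L.

S ≈ 6.34 mg/L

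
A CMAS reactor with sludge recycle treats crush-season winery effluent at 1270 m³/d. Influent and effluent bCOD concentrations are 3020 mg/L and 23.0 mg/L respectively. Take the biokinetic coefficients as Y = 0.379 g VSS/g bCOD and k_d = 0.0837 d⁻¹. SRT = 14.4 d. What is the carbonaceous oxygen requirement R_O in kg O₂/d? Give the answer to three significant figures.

Correct the yield for decay: Y_obs = Y/(1 + k_d θ_c) = 0.379 / (1 + 0.0837 × 14.4) = 0.379 / 2.205 = 0.1719.
Substrate removed = Q·(S₀ − S) = 1270 m³/d × (3020 − 23.0) g/m³ = 3.81×10^6 g/d = 3806 kg/d.
P_X = Y_obs·Q·(S₀ − S) = 0.1719 × 3806 = 654.1 kg VSS/d.
Carbonaceous O₂ demand = substrate oxidised − cell-mass equivalent = 3806 − 1.42 × 654.1 = 2877 kg O₂/d.

R_O ≈ 2880 kg O₂/d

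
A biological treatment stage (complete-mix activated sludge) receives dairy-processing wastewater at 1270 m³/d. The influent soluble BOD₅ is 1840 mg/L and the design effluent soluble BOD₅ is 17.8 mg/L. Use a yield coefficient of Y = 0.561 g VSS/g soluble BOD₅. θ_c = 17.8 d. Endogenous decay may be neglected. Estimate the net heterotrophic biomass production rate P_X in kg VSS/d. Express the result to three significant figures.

With endogenous decay neglected, the observed yield equals the true yield: Y_obs = Y = 0.561 g VSS/g soluble BOD₅.
ΔS = 1840 − 17.8 = 1822 mg/L, so the substrate removal rate is 1270 × 1822/1000 = 2314 kg soluble BOD₅/d.
P_X = Y_obs · Q(S₀ − S) = 0.5610 × 2314 = 1298 kg VSS/d.

P_X ≈ 1300 kg VSS/d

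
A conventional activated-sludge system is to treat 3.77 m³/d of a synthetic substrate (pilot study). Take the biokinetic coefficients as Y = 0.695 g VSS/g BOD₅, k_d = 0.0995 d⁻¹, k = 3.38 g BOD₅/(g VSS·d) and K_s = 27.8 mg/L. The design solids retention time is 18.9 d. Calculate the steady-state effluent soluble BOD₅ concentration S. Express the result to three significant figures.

S ≈ 1.93 mg/L

From the Monod/SRT balance for a CMAS, S = K_s·(1+k_d θ_c)/[θ_c·(Y k − k_d) − 1] = 27.8 × (1 + 0.0995 × 18.9) / [18.9 × (0.695 × 3.38 − 0.0995) − 1] = 80.08 / 41.52 = 1.929 mg/L.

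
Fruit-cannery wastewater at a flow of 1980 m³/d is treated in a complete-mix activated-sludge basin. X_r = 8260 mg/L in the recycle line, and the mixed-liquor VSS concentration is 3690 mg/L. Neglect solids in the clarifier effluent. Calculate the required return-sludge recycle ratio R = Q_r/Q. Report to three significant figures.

R = Q_r/Q = X/(X_r − X) = 3690 / (8260 − 3690) = 0.8074.

R ≈ 0.807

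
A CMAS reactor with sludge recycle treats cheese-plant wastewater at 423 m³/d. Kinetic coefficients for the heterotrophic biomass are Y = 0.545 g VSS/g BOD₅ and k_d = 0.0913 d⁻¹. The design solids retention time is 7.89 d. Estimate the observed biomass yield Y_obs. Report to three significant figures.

The observed yield is Y_obs = Y/(1 + k_d·θ_c) = 0.545 / (1 + 0.0913 × 7.89) = 0.545 / 1.720 = 0.3168 g VSS per g BOD₅ removed.

Y_obs ≈ 0.317 g VSS/g BOD₅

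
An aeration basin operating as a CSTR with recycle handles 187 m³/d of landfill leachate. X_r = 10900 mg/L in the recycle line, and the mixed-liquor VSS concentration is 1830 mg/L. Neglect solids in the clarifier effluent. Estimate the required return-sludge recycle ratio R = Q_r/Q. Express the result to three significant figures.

R ≈ 0.202

Solids balance on the clarifier gives (1+R)X = R·X_r, so R = X/(X_r − X) = 1830 / (10900 − 1830) = 0.2018.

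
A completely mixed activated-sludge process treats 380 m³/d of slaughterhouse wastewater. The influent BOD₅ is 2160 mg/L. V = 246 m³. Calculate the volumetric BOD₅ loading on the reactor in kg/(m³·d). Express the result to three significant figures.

Volumetric loading L_v = Q·S₀ / V = 380 × 2160 g/m³ / 246.0 m³ = 3337 g/(m³·d) = 3.337 kg BOD₅/(m³·d).

L_v ≈ 3.34 kg BOD₅/(m³·d)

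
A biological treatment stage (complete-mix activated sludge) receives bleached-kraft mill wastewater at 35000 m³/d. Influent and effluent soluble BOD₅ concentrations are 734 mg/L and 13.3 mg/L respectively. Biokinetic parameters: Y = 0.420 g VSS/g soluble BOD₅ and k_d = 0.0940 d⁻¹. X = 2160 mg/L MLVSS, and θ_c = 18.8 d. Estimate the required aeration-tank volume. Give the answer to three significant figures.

From the SRT design equation V = Y Q (S₀−S) θ_c / [X (1 + k_d θ_c)] = 0.420 × 35000 × (734 − 13.3) × 18.8 / [2160 × (1 + 0.0940 × 18.8)] = 1.99×10^8 / 5977 = 33322 m³.

V ≈ 33300 m³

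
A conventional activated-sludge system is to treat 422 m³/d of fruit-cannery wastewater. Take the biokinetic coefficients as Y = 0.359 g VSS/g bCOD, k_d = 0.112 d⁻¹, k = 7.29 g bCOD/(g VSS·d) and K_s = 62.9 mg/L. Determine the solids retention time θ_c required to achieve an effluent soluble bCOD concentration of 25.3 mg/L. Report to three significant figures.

Specific growth rate at S = 25.3 mg/L: μ = YkS/(K_s+S) = 0.359·7.29·25.3/(62.9+25.3) = 0.7507 d⁻¹.
θ_c = 1/(μ − k_d) = 1/(0.7507 − 0.112) = 1/0.6387 = 1.566 d.

θ_c ≈ 1.57 d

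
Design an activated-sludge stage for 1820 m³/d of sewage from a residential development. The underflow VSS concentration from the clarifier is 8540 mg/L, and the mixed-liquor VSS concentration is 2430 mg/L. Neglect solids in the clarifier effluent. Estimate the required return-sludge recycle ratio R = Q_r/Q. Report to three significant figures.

R ≈ 0.398

Mass balance around the secondary clarifier (neglecting effluent solids): R = X / (X_r − X) = 2430 / (8540 − 2430) = 0.3977.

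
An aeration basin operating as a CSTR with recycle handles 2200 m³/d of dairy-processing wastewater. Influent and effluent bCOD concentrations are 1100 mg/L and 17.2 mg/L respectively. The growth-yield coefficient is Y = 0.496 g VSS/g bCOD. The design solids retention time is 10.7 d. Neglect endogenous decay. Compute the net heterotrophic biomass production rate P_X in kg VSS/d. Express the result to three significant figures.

P_X ≈ 1180 kg VSS/d

Since k_d ≈ 0, Y_obs = Y = 0.496 g VSS/g bCOD.
Mass of bCOD removed per day: Q(S₀ − S) = 2200 × 1083 g/m³ = 2382 kg/d.
P_X = Y_obs · Q(S₀ − S) = 0.4960 × 2382 = 1182 kg VSS/d.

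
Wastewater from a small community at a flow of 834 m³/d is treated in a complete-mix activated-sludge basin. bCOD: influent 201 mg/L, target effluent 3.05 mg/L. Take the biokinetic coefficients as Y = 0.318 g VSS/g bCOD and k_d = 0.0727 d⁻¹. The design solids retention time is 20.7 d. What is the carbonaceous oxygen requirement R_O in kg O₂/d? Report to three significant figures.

R_O ≈ 135 kg O₂/d

Observed yield with endogenous decay: Y_obs = Y / (1 + k_d·θ_c) = 0.318 / (1 + 0.0727 × 20.7) = 0.318 / 2.505 = 0.1270 g VSS/g bCOD.
Mass of bCOD removed per day: Q(S₀ − S) = 834 × 197.9 g/m³ = 165.1 kg/d.
Net sludge production P_X = 0.1270 × 165.1 = 20.96 kg VSS/d.
R_O = Q·(S₀ − S) − 1.42·P_X = 165.1 − 1.42 × 20.96 = 135.3 kg O₂/d.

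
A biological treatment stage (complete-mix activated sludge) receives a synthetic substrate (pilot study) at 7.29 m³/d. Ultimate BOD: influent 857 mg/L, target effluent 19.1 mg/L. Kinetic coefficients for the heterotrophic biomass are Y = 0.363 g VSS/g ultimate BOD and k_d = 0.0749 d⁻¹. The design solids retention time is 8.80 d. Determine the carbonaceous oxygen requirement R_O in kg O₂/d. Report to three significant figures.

R_O ≈ 4.21 kg O₂/d

Observed yield with endogenous decay: Y_obs = Y / (1 + k_d·θ_c) = 0.363 / (1 + 0.0749 × 8.80) = 0.363 / 1.659 = 0.2188 g VSS/g ultimate BOD.
Q·(S₀ − S) = 7.29 × (857 − 19.1) × 10⁻³ = 6.108 kg/d removed.
P_X = Y_obs·Q·(S₀ − S) = 0.2188 × 6.108 = 1.336 kg VSS/d.
R_O = Q·(S₀ − S) − 1.42·P_X = 6.108 − 1.42 × 1.336 = 4.211 kg O₂/d.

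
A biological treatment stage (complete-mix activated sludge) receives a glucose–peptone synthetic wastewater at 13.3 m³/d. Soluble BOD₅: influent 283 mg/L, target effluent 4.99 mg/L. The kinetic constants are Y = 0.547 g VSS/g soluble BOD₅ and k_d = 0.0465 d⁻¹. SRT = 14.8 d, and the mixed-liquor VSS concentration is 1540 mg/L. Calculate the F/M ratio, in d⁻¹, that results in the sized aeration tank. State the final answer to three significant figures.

F/M ≈ 0.212 d⁻¹

Rearranging the biomass balance for a CMAS with decay, V = Y·Q·ΔS·θ_c / [X·(1+k_d θ_c)] = 0.547 × 13.3 × (283 − 4.99) × 14.8 / [1540 × (1 + 0.0465 × 14.8)] = 2.99×10^4 / 2600 = 11.51 m³.
F/M = applied load / biomass = Q·S₀/(V·X) = 13.3 × 283 / (11.51 × 1540) = 0.2123 d⁻¹.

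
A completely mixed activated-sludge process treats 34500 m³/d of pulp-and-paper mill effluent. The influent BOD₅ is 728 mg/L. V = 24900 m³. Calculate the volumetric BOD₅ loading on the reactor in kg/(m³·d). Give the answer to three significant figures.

L_v ≈ 1.01 kg BOD₅/(m³·d)

L_v = Q S₀ / V = 34500 × 728 × 10⁻³ / 24900 = 1.009 kg/(m³·d).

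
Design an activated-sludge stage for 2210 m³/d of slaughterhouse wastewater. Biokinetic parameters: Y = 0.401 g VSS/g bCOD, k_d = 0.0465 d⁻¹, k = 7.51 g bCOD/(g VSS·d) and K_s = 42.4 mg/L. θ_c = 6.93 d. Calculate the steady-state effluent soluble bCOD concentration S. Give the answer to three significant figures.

S ≈ 2.87 mg/L

Effluent substrate depends only on kinetics and SRT: S = K_s(1 + k_d θ_c) / [θ_c(Yk − k_d) − 1] = 42.4 × (1 + 0.0465 × 6.93) / [6.93 × (0.401 × 7.51 − 0.0465) − 1] = 56.06 / 19.55 = 2.868 mg/L.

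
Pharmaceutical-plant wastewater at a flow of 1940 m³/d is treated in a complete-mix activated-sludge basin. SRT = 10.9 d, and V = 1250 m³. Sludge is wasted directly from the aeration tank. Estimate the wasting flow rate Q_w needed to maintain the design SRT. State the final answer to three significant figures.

Q_w ≈ 115 m³/d

For wasting at MLVSS concentration, Q_w = V/θ_c = 1250/10.9 = 114.7 m³/d.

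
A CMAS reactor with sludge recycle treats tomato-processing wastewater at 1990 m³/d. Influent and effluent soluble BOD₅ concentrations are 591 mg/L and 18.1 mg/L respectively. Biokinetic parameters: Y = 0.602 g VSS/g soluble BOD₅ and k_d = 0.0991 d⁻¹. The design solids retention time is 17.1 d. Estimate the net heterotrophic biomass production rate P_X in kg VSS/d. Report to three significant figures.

P_X ≈ 255 kg VSS/d

Correct the yield for decay: Y_obs = Y/(1 + k_d θ_c) = 0.602 / (1 + 0.0991 × 17.1) = 0.602 / 2.695 = 0.2234.
Q·(S₀ − S) = 1990 × (591 − 18.1) × 10⁻³ = 1140 kg/d removed.
So the net sludge growth is P_X = 0.2234 × 1140 = 254.7 kg VSS/d.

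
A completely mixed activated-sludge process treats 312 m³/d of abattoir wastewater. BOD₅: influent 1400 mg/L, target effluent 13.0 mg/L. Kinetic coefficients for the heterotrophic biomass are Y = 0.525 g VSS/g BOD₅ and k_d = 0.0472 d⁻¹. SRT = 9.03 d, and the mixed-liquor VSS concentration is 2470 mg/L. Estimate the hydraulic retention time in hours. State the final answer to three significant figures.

Rearranging the biomass balance for a CMAS with decay, V = Y·Q·ΔS·θ_c / [X·(1+k_d θ_c)] = 0.525 × 312 × (1400 − 13.0) × 9.03 / [2470 × (1 + 0.0472 × 9.03)] = 2.05×10^6 / 3523 = 582.4 m³.
Hydraulic retention time τ = V/Q = 582.4 / 312 = 1.867 d = 44.80 h.

τ ≈ 44.8 h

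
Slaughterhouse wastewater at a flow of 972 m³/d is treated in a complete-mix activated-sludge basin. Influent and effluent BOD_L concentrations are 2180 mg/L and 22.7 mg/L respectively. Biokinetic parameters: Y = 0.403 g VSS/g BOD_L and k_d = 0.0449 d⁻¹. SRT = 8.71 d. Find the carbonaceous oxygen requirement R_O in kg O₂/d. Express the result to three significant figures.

R_O ≈ 1230 kg O₂/d

Y_obs = Y / (1 + k_d θ_c) = 0.403 / (1 + 0.0449 × 8.71) = 0.403 / 1.391 = 0.2897.
Q·(S₀ − S) = 972 × (2180 − 22.7) × 10⁻³ = 2097 kg/d removed.
P_X = Y_obs·Q·(S₀ − S) = 0.2897 × 2097 = 607.5 kg VSS/d.
Carbonaceous O₂ demand = substrate oxidised − cell-mass equivalent = 2097 − 1.42 × 607.5 = 1234 kg O₂/d.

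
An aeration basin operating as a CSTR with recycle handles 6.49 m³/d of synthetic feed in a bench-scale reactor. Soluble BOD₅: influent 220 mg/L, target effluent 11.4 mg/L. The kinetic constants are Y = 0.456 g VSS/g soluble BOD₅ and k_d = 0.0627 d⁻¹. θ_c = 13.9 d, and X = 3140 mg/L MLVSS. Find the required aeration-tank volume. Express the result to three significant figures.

V ≈ 1.46 m³

Steady-state biomass mass balance: V·X·(1 + k_d·θ_c) = Y·Q·(S₀ − S)·θ_c, so V = 0.456 × 6.49 × (220 − 11.4) × 13.9 / [3140 × (1 + 0.0627 × 13.9)] = 8.58×10^3 / 5877 = 1.460 m³.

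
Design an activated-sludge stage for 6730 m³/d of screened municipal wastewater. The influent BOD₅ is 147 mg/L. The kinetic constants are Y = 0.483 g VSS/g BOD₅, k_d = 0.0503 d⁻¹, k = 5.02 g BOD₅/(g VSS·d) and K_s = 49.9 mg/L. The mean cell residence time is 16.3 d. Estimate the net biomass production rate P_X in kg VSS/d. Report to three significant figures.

P_X ≈ 258 kg VSS/d

Effluent substrate depends only on kinetics and SRT: S = K_s(1 + k_d θ_c) / [θ_c(Yk − k_d) − 1] = 49.9 × (1 + 0.0503 × 16.3) / [16.3 × (0.483 × 5.02 − 0.0503) − 1] = 90.81 / 37.70 = 2.409 mg/L.
Observed yield with endogenous decay: Y_obs = Y / (1 + k_d·θ_c) = 0.483 / (1 + 0.0503 × 16.3) = 0.483 / 1.820 = 0.2654 g VSS/g BOD₅.
Q·(S₀ − S) = 6730 × (147 − 2.41) × 10⁻³ = 973.1 kg/d removed.
So the net sludge growth is P_X = 0.2654 × 973.1 = 258.3 kg VSS/d.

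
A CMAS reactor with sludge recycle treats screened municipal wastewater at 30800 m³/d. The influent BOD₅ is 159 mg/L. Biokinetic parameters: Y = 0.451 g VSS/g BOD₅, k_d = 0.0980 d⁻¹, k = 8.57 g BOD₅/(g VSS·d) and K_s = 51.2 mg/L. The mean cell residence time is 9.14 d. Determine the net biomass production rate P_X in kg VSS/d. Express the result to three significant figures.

P_X ≈ 1140 kg VSS/d

Effluent substrate depends only on kinetics and SRT: S = K_s(1 + k_d θ_c) / [θ_c(Yk − k_d) − 1] = 51.2 × (1 + 0.0980 × 9.14) / [9.14 × (0.451 × 8.57 − 0.0980) − 1] = 97.06 / 33.43 = 2.903 mg/L.
The observed yield is Y_obs = Y/(1 + k_d·θ_c) = 0.451 / (1 + 0.0980 × 9.14) = 0.451 / 1.896 = 0.2379 g VSS per g BOD₅ removed.
ΔS = 159 − 2.90 = 156.1 mg/L, so the substrate removal rate is 30800 × 156.1/1000 = 4808 kg BOD₅/d.
Net biomass production P_X = Y_obs × Q·(S₀ − S) = 0.2379 × 4808 = 1144 kg VSS/d.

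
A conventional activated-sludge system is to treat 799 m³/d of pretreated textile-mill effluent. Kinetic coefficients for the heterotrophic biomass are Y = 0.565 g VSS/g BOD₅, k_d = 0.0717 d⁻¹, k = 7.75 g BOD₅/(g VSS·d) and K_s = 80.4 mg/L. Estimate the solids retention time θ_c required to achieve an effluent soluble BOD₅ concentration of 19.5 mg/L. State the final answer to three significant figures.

At the target effluent, Y k S/(K_s+S) = 0.565×7.75×19.5/99.90 = 0.8547 d⁻¹.
1/θ_c = 0.8547 − 0.0717 = 0.7830 d⁻¹, so θ_c = 1.277 d.

θ_c ≈ 1.28 d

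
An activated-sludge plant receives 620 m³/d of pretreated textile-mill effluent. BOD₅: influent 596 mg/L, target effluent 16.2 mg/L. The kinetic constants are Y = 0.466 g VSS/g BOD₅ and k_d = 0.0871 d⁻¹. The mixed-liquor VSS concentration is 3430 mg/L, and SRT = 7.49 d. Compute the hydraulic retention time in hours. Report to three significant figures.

Steady-state biomass mass balance: V·X·(1 + k_d·θ_c) = Y·Q·(S₀ − S)·θ_c, so V = 0.466 × 620 × (596 − 16.2) × 7.49 / [3430 × (1 + 0.0871 × 7.49)] = 1.25×10^6 / 5668 = 221.4 m³.
Hydraulic retention time τ = V/Q = 221.4 / 620 = 0.3571 d = 8.569 h.

τ ≈ 8.57 h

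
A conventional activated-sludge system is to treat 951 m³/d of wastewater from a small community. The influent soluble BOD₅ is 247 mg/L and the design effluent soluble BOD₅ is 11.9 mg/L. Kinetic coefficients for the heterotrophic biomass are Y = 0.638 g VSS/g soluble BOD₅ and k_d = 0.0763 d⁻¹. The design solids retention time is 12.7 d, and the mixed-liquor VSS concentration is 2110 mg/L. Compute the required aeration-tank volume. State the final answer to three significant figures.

V ≈ 436 m³

Rearranging the biomass balance for a CMAS with decay, V = Y·Q·ΔS·θ_c / [X·(1+k_d θ_c)] = 0.638 × 951 × (247 − 11.9) × 12.7 / [2110 × (1 + 0.0763 × 12.7)] = 1.81×10^6 / 4155 = 436.0 m³.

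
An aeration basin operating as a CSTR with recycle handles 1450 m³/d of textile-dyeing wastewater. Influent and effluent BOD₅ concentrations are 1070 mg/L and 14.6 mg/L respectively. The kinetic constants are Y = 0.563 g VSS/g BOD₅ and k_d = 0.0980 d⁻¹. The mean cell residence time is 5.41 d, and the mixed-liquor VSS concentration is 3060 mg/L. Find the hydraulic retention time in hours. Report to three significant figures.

From the SRT design equation V = Y Q (S₀−S) θ_c / [X (1 + k_d θ_c)] = 0.563 × 1450 × (1070 − 14.6) × 5.41 / [3060 × (1 + 0.0980 × 5.41)] = 4.66×10^6 / 4682 = 995.5 m³.
τ = V/Q = 995.5/1450 = 0.6865 d, or 16.48 h.

τ ≈ 16.5 h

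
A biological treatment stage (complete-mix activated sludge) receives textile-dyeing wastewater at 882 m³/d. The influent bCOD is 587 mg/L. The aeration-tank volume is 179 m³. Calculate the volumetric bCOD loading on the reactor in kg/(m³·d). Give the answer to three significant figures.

L_v = Q S₀ / V = 882 × 587 × 10⁻³ / 179.0 = 2.892 kg/(m³·d).

L_v ≈ 2.89 kg bCOD/(m³·d)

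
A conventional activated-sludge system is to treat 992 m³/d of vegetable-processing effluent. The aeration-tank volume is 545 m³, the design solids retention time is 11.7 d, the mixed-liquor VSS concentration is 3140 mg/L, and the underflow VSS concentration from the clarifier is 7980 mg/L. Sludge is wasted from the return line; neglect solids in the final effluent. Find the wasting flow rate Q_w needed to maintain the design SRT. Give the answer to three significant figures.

Q_w ≈ 18.3 m³/d

Q_w = (V·X)/(θ_c X_r) = 545.0 × 3140 / (11.7 × 7980) = 18.33 m³/d.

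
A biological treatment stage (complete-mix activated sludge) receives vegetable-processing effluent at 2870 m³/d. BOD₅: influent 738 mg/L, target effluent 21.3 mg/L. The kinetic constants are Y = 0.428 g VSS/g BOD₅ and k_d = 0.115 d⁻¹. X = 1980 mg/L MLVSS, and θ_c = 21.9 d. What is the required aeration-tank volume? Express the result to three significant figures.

V ≈ 2770 m³

From the SRT design equation V = Y Q (S₀−S) θ_c / [X (1 + k_d θ_c)] = 0.428 × 2870 × (738 − 21.3) × 21.9 / [1980 × (1 + 0.115 × 21.9)] = 1.93×10^7 / 6967 = 2767 m³.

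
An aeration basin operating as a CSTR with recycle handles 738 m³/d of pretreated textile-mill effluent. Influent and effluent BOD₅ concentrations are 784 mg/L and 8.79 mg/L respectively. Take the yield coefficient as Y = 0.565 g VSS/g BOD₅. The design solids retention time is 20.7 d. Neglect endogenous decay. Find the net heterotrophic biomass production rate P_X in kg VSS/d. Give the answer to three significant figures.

No decay correction is needed, so Y_obs = Y = 0.565.
Substrate removed = Q·(S₀ − S) = 738 m³/d × (784 − 8.79) g/m³ = 5.72×10^5 g/d = 572.1 kg/d.
P_X = Y_obs · Q(S₀ − S) = 0.5650 × 572.1 = 323.2 kg VSS/d.

P_X ≈ 323 kg VSS/d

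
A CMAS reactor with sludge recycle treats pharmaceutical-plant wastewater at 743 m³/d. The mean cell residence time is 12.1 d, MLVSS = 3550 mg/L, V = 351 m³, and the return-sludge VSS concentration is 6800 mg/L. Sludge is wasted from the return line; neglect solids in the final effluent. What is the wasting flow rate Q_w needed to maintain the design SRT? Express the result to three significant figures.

Q_w ≈ 15.1 m³/d

Wasting from the return line (neglecting effluent solids): Q_w = V·X / (θ_c·X_r) = 351.0 × 3550 / (12.1 × 6800) = 15.14 m³/d.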